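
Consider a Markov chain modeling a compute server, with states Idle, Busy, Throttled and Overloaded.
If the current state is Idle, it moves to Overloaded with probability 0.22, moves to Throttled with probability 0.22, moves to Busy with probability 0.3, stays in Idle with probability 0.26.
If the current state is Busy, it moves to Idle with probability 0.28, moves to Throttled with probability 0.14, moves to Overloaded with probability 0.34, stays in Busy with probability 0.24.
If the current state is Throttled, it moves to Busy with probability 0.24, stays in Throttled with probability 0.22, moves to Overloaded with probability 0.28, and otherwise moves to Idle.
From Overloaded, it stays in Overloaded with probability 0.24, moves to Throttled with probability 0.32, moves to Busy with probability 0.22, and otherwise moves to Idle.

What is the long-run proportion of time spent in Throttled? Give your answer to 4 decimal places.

0.2269

Let the stationary distribution be π with π = πP and π_1 + π_2 + π_3 + π_4 = 1.
π_1 = 0.26·π_1 + 0.28·π_2 + 0.26·π_3 + 0.22·π_4
π_2 = 0.3·π_1 + 0.24·π_2 + 0.24·π_3 + 0.22·π_4
π_3 = 0.22·π_1 + 0.14·π_2 + 0.22·π_3 + 0.32·π_4
Solving with the normalization constraint gives π = (0.2542, 0.2499, 0.2269, 0.2690).
So the stationary probability of Throttled is 0.2269.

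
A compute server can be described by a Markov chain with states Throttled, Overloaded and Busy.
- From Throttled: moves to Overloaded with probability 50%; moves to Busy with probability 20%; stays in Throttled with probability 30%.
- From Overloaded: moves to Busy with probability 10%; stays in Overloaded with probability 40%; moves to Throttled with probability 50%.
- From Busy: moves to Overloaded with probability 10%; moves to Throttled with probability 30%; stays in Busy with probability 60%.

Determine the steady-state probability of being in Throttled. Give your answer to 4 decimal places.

Let the stationary distribution be π with π = πP and π_1 + π_2 + π_3 = 1.
π_1 = 0.3·π_1 + 0.5·π_2 + 0.3·π_3
π_2 = 0.5·π_1 + 0.4·π_2 + 0.1·π_3
Solving with the normalization constraint gives π = (0.3710, 0.3548, 0.2742).
So the stationary probability of Throttled is 0.3710.

0.3710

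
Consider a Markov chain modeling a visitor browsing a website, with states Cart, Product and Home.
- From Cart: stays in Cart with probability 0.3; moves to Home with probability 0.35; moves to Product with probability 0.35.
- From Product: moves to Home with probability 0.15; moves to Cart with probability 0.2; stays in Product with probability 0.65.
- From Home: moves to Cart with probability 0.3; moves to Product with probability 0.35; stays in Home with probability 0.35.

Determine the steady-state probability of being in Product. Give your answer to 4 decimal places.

Let the stationary distribution be π with π = πP and π_1 + π_2 + π_3 = 1.
π_1 = 0.3·π_1 + 0.2·π_2 + 0.3·π_3
π_2 = 0.35·π_1 + 0.65·π_2 + 0.35·π_3
Solving with the normalization constraint gives π = (0.2500, 0.5000, 0.2500).
So the stationary probability of Product is 0.5000.

0.5000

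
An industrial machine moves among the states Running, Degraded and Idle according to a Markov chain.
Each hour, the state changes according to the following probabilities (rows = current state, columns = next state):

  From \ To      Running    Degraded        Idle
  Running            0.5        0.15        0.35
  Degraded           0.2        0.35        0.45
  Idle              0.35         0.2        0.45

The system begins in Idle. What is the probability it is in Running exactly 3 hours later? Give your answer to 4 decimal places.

0.3740

Propagate the distribution vector 3 hours from Idle.
After 0 hours: (0.0000, 0.0000, 1.0000)
After 1 hour: (0.3500, 0.2000, 0.4500)
After 2 hours: (0.3725, 0.2125, 0.4150)
After 3 hours: (0.3740, 0.2133, 0.4128)
P(in Running after 3 hours) = 0.3740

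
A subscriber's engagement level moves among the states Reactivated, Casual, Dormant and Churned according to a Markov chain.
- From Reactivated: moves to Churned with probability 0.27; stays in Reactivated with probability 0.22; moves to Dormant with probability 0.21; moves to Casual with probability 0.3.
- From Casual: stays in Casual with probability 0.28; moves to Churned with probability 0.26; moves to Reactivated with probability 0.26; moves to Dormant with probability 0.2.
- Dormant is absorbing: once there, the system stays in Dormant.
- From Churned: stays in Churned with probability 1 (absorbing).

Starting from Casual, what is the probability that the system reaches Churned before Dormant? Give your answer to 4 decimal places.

Let h(s) be the probability of absorption at Churned starting from transient state s. Then h(Churned) = 1 and h(Dormant) = 0. By first-step analysis:
h(Reactivated) = 0.22·h(Reactivated) + 0.3·h(Casual) + 0.21·0 + 0.27·1
h(Casual) = 0.26·h(Reactivated) + 0.28·h(Casual) + 0.2·0 + 0.26·1
Solving: h(Reactivated) = 0.5633, h(Casual) = 0.5645.
Starting from Casual, the probability is 0.5645.

0.5645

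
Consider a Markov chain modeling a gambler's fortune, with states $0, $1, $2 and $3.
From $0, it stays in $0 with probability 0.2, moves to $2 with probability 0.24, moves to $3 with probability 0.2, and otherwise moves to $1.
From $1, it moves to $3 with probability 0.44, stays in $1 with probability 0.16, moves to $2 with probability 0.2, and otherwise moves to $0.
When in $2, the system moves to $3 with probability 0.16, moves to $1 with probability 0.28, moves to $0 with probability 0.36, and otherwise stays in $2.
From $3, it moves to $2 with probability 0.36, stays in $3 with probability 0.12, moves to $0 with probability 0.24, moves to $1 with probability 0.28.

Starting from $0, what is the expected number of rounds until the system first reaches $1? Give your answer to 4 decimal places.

3.0690

Let t(s) be the expected number of rounds to first reach $1 from state s, with t($1) = 0. Conditioning on the first round:
t($0) = 1 + 0.2·t($0) + 0.24·t($2) + 0.2·t($3)
t($2) = 1 + 0.36·t($0) + 0.2·t($2) + 0.16·t($3)
t($3) = 1 + 0.24·t($0) + 0.36·t($2) + 0.12·t($3)
Solving: t($0) = 3.0690, t($2) = 3.2953, t($3) = 3.3214.
Expected rounds from $0 to $1: 3.0690.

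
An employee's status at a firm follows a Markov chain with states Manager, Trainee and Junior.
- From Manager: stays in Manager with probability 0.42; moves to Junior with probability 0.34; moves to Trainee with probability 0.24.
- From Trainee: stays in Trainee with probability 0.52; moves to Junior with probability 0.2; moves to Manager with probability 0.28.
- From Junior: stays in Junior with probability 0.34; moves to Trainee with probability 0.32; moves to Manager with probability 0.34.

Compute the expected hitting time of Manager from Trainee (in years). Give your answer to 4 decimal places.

3.4019

Let t(s) be the expected number of years to first reach Manager from state s, with t(Manager) = 0. Conditioning on the first year:
t(Trainee) = 1 + 0.52·t(Trainee) + 0.2·t(Junior)
t(Junior) = 1 + 0.32·t(Trainee) + 0.34·t(Junior)
Solving: t(Trainee) = 3.4019, t(Junior) = 3.1646.
Expected years from Trainee to Manager: 3.4019.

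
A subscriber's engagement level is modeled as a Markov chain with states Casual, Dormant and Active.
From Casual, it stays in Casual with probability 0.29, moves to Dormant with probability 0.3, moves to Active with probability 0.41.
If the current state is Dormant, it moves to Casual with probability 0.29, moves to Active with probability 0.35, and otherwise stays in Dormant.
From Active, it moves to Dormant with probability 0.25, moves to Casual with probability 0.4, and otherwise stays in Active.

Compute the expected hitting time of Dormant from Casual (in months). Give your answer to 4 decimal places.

Let t(s) be the expected number of months to first reach Dormant from state s, with t(Dormant) = 0. Conditioning on the first month:
t(Casual) = 1 + 0.29·t(Casual) + 0.41·t(Active)
t(Active) = 1 + 0.4·t(Casual) + 0.35·t(Active)
Solving: t(Casual) = 3.5630, t(Active) = 3.7311.
Expected months from Casual to Dormant: 3.5630.

3.5630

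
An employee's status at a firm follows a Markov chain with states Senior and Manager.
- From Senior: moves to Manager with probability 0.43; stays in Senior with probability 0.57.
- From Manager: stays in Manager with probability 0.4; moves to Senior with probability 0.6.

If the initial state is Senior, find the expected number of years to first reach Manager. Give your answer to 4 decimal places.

2.3256

Let t(s) be the expected number of years to first reach Manager from state s, with t(Manager) = 0. Conditioning on the first year:
t(Senior) = 1 + 0.57·t(Senior)
Solving: t(Senior) = 2.3256.
Expected years from Senior to Manager: 2.3256.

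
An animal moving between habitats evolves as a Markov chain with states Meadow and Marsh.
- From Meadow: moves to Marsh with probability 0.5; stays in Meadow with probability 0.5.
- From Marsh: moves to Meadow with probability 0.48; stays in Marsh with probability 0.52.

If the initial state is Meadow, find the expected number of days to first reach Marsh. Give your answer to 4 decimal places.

Let t(s) be the expected number of days to first reach Marsh from state s, with t(Marsh) = 0. Conditioning on the first day:
t(Meadow) = 1 + 0.5·t(Meadow)
Solving: t(Meadow) = 2.0000.
Expected days from Meadow to Marsh: 2.0000.

2.0000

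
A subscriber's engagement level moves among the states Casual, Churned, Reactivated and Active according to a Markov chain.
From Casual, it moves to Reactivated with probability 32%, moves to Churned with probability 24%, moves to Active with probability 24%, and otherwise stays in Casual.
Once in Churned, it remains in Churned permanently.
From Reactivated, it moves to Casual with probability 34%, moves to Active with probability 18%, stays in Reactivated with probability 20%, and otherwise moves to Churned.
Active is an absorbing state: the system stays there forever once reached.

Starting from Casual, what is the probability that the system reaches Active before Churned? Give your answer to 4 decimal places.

Let h(s) be the probability of absorption at Active starting from transient state s. Then h(Active) = 1 and h(Churned) = 0. By first-step analysis:
h(Casual) = 0.2·h(Casual) + 0.24·0 + 0.32·h(Reactivated) + 0.24·1
h(Reactivated) = 0.34·h(Casual) + 0.28·0 + 0.2·h(Reactivated) + 0.18·1
Solving: h(Casual) = 0.4699, h(Reactivated) = 0.4247.
Starting from Casual, the probability is 0.4699.

0.4699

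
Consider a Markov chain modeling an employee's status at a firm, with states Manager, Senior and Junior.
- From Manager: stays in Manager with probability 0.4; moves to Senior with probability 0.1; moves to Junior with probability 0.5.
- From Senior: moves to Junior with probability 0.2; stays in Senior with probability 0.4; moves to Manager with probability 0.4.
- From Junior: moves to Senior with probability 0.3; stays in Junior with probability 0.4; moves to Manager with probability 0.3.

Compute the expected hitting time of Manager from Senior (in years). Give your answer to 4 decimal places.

Let t(s) be the expected number of years to first reach Manager from state s, with t(Manager) = 0. Conditioning on the first year:
t(Senior) = 1 + 0.4·t(Senior) + 0.2·t(Junior)
t(Junior) = 1 + 0.3·t(Senior) + 0.4·t(Junior)
Solving: t(Senior) = 2.6667, t(Junior) = 3.0000.
Expected years from Senior to Manager: 2.6667.

2.6667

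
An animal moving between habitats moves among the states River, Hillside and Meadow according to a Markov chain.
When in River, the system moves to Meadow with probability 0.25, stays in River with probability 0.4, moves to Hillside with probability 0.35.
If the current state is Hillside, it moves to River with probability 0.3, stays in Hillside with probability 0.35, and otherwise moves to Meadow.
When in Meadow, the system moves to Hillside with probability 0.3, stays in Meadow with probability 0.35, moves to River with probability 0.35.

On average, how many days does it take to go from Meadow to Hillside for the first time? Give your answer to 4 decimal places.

3.1405

Let t(s) be the expected number of days to first reach Hillside from state s, with t(Hillside) = 0. Conditioning on the first day:
t(River) = 1 + 0.4·t(River) + 0.25·t(Meadow)
t(Meadow) = 1 + 0.35·t(River) + 0.35·t(Meadow)
Solving: t(River) = 2.9752, t(Meadow) = 3.1405.
Expected days from Meadow to Hillside: 3.1405.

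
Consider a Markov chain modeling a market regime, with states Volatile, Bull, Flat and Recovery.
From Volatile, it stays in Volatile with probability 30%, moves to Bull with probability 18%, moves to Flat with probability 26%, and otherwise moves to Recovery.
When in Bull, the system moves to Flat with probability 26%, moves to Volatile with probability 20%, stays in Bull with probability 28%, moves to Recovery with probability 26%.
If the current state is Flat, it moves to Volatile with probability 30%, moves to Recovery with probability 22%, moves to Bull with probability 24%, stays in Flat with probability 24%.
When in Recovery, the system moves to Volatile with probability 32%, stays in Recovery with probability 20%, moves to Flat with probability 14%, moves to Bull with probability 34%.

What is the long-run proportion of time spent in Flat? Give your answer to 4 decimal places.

0.2271

Let the stationary distribution be π with π = πP and π_1 + π_2 + π_3 + π_4 = 1.
π_1 = 0.3·π_1 + 0.2·π_2 + 0.3·π_3 + 0.32·π_4
π_2 = 0.18·π_1 + 0.28·π_2 + 0.24·π_3 + 0.34·π_4
π_3 = 0.26·π_1 + 0.26·π_2 + 0.24·π_3 + 0.14·π_4
Solving with the normalization constraint gives π = (0.2790, 0.2572, 0.2271, 0.2367).
So the stationary probability of Flat is 0.2271.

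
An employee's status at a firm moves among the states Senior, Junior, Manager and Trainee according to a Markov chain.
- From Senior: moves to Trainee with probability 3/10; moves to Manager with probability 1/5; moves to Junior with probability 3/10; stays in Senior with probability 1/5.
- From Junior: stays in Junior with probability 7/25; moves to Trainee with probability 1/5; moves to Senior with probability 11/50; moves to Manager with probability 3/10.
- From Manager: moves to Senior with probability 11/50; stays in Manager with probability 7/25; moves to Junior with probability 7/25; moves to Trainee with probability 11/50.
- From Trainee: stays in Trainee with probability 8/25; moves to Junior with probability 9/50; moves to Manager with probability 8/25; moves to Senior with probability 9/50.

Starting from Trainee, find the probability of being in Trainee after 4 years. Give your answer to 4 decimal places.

0.2570

Propagate the distribution vector 4 years from Trainee.
After 0 years: (0.0000, 0.0000, 0.0000, 1.0000)
After 1 year: (0.1800, 0.1800, 0.3200, 0.3200)
After 2 years: (0.2036, 0.2516, 0.2820, 0.2628)
After 3 years: (0.2054, 0.2578, 0.2793, 0.2575)
After 4 years: (0.2056, 0.2584, 0.2790, 0.2570)
P(in Trainee after 4 years) = 0.2570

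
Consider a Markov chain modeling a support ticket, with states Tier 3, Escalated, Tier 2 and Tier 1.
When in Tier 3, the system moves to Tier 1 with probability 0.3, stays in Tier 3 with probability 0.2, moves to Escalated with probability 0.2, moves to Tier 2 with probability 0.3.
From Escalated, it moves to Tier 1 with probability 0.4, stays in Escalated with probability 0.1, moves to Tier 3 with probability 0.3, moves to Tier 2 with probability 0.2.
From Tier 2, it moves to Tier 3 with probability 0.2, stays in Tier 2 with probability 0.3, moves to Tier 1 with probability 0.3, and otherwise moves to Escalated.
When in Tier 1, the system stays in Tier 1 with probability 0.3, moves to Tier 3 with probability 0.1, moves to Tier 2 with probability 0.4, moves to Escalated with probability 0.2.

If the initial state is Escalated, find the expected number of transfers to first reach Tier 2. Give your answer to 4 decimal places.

3.4493

Let t(s) be the expected number of transfers to first reach Tier 2 from state s, with t(Tier 2) = 0. Conditioning on the first transfer:
t(Tier 3) = 1 + 0.2·t(Tier 3) + 0.2·t(Escalated) + 0.3·t(Tier 1)
t(Escalated) = 1 + 0.3·t(Tier 3) + 0.1·t(Escalated) + 0.4·t(Tier 1)
t(Tier 1) = 1 + 0.1·t(Tier 3) + 0.2·t(Escalated) + 0.3·t(Tier 1)
Solving: t(Tier 3) = 3.1884, t(Escalated) = 3.4493, t(Tier 1) = 2.8696.
Expected transfers from Escalated to Tier 2: 3.4493.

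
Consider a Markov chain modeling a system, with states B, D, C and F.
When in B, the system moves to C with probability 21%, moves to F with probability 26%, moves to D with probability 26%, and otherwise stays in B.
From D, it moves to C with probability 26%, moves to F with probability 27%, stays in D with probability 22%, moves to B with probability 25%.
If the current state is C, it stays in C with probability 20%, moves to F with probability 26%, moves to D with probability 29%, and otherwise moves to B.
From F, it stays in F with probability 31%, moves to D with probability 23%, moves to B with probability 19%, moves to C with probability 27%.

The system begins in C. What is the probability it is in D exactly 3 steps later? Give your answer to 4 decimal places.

0.2490

Propagate the distribution vector 3 steps from C.
After 0 steps: (0.0000, 0.0000, 1.0000, 0.0000)
After 1 step: (0.2500, 0.2900, 0.2000, 0.2600)
After 2 steps: (0.2394, 0.2466, 0.2381, 0.2759)
After 3 steps: (0.2382, 0.2490, 0.2365, 0.2763)
P(in D after 3 steps) = 0.2490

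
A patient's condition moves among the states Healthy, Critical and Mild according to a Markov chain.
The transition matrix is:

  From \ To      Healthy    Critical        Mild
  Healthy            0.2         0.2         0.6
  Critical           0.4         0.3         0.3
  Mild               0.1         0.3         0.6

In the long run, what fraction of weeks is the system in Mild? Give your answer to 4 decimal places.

Let the stationary distribution be π with π = πP and π_1 + π_2 + π_3 = 1.
π_1 = 0.2·π_1 + 0.4·π_2 + 0.1·π_3
π_2 = 0.2·π_1 + 0.3·π_2 + 0.3·π_3
Solving with the normalization constraint gives π = (0.2043, 0.2796, 0.5161).
So the stationary probability of Mild is 0.5161.

0.5161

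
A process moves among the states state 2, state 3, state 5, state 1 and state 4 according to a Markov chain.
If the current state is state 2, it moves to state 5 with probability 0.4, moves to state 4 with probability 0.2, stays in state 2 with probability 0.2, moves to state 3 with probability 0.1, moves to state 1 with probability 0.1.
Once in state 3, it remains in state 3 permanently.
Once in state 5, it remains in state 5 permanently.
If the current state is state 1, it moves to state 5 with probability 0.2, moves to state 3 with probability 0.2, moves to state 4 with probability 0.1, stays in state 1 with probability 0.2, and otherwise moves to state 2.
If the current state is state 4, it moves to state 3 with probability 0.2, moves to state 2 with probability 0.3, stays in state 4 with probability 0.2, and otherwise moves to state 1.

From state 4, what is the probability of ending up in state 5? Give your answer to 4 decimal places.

Let h(s) be the probability of absorption at state 5 starting from transient state s. Then h(state 5) = 1 and h(state 3) = 0. By first-step analysis:
h(state 2) = 0.2·h(state 2) + 0.1·0 + 0.4·1 + 0.1·h(state 1) + 0.2·h(state 4)
h(state 1) = 0.3·h(state 2) + 0.2·0 + 0.2·1 + 0.2·h(state 1) + 0.1·h(state 4)
h(state 4) = 0.3·h(state 2) + 0.2·0 + 0.3·h(state 1) + 0.2·h(state 4)
Solving: h(state 2) = 0.6886, h(state 1) = 0.5671, h(state 4) = 0.4709.
Starting from state 4, the probability is 0.4709.

0.4709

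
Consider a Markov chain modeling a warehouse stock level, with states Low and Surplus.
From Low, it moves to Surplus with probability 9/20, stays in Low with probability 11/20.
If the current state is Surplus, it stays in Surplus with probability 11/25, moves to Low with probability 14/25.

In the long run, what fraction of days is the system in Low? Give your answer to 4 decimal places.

Let the stationary distribution be π with π = πP and π_1 + π_2 = 1.
π_1 = 0.55·π_1 + 0.56·π_2
Solving with the normalization constraint gives π = (0.5545, 0.4455).
So the stationary probability of Low is 0.5545.

0.5545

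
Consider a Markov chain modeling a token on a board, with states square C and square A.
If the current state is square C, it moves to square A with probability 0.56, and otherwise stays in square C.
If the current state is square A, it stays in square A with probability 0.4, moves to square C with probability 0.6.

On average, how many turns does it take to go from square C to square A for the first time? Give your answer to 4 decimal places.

Let t(s) be the expected number of turns to first reach square A from state s, with t(square A) = 0. Conditioning on the first turn:
t(square C) = 1 + 0.44·t(square C)
Solving: t(square C) = 1.7857.
Expected turns from square C to square A: 1.7857.

1.7857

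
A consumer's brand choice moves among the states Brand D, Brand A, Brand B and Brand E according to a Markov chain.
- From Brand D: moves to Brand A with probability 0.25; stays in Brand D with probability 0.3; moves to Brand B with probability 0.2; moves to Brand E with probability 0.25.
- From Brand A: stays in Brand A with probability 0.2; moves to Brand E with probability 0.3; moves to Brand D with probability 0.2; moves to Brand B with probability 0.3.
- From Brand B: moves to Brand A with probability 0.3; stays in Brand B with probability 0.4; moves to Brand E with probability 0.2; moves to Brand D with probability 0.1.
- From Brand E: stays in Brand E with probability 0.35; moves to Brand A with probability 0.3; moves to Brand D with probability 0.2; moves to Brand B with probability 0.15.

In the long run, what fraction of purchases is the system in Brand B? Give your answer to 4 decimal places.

0.2656

Let the stationary distribution be π with π = πP and π_1 + π_2 + π_3 + π_4 = 1.
π_1 = 0.3·π_1 + 0.2·π_2 + 0.1·π_3 + 0.2·π_4
π_2 = 0.25·π_1 + 0.2·π_2 + 0.3·π_3 + 0.3·π_4
π_3 = 0.2·π_1 + 0.3·π_2 + 0.4·π_3 + 0.15·π_4
Solving with the normalization constraint gives π = (0.1927, 0.2640, 0.2656, 0.2777).
So the stationary probability of Brand B is 0.2656.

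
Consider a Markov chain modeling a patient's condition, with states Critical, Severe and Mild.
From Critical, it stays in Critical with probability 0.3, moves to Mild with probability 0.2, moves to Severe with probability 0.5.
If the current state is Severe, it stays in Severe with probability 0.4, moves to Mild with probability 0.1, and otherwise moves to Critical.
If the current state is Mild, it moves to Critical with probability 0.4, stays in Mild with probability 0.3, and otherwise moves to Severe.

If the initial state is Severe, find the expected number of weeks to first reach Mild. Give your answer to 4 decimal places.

Let t(s) be the expected number of weeks to first reach Mild from state s, with t(Mild) = 0. Conditioning on the first week:
t(Critical) = 1 + 0.3·t(Critical) + 0.5·t(Severe)
t(Severe) = 1 + 0.5·t(Critical) + 0.4·t(Severe)
Solving: t(Critical) = 6.4706, t(Severe) = 7.0588.
Expected weeks from Severe to Mild: 7.0588.

7.0588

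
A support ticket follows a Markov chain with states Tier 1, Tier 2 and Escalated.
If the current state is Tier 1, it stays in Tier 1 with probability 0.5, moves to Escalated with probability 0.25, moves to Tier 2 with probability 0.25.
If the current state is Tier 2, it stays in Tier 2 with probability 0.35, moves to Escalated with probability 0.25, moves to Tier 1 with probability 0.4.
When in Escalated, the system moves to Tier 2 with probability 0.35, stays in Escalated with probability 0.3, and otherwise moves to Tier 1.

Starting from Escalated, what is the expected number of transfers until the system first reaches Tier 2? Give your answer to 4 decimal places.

3.2381

Let t(s) be the expected number of transfers to first reach Tier 2 from state s, with t(Tier 2) = 0. Conditioning on the first transfer:
t(Tier 1) = 1 + 0.5·t(Tier 1) + 0.25·t(Escalated)
t(Escalated) = 1 + 0.35·t(Tier 1) + 0.3·t(Escalated)
Solving: t(Tier 1) = 3.6190, t(Escalated) = 3.2381.
Expected transfers from Escalated to Tier 2: 3.2381.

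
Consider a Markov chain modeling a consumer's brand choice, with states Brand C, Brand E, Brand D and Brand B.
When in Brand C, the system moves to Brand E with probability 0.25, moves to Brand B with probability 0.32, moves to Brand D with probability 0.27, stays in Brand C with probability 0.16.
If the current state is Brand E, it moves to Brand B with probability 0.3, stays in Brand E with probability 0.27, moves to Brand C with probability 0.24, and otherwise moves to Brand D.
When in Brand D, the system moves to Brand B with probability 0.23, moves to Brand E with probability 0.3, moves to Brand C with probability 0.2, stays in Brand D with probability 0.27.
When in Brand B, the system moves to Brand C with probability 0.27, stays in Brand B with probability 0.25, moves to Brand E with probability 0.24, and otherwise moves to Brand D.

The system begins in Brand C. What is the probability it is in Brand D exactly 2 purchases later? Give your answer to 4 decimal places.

Propagate the distribution vector 2 purchases from Brand C.
After 0 purchases: (1.0000, 0.0000, 0.0000, 0.0000)
After 1 purchase: (0.1600, 0.2500, 0.2700, 0.3200)
After 2 purchases: (0.2260, 0.2653, 0.2404, 0.2683)
P(in Brand D after 2 purchases) = 0.2404

0.2404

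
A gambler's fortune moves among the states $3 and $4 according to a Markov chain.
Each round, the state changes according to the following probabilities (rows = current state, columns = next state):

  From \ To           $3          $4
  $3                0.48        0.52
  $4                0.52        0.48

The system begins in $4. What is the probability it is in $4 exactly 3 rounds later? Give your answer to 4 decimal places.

Propagate the distribution vector 3 rounds from $4.
After 0 rounds: (0.0000, 1.0000)
After 1 round: (0.5200, 0.4800)
After 2 rounds: (0.4992, 0.5008)
After 3 rounds: (0.5000, 0.5000)
P(in $4 after 3 rounds) = 0.5000

0.5000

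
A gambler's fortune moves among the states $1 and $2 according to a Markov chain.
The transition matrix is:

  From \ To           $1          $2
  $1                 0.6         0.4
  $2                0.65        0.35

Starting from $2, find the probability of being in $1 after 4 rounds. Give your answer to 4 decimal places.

Propagate the distribution vector 4 rounds from $2.
After 0 rounds: (0.0000, 1.0000)
After 1 round: (0.6500, 0.3500)
After 2 rounds: (0.6175, 0.3825)
After 3 rounds: (0.6191, 0.3809)
After 4 rounds: (0.6190, 0.3810)
P(in $1 after 4 rounds) = 0.6190

0.6190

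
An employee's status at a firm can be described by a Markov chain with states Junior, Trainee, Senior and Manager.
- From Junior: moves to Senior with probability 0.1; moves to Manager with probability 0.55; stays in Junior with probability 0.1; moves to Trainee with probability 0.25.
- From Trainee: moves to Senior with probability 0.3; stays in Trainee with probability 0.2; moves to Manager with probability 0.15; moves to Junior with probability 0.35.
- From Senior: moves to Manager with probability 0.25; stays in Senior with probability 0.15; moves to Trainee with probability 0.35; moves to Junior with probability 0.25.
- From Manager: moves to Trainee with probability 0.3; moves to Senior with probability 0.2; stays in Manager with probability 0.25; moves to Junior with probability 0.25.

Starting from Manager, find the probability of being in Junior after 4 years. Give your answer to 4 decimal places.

Propagate the distribution vector 4 years from Manager.
After 0 years: (0.0000, 0.0000, 0.0000, 1.0000)
After 1 year: (0.2500, 0.3000, 0.2000, 0.2500)
After 2 years: (0.2425, 0.2675, 0.1950, 0.2950)
After 3 years: (0.2404, 0.2709, 0.1928, 0.2960)
After 4 years: (0.2410, 0.2705, 0.1934, 0.2950)
P(in Junior after 4 years) = 0.2410

0.2410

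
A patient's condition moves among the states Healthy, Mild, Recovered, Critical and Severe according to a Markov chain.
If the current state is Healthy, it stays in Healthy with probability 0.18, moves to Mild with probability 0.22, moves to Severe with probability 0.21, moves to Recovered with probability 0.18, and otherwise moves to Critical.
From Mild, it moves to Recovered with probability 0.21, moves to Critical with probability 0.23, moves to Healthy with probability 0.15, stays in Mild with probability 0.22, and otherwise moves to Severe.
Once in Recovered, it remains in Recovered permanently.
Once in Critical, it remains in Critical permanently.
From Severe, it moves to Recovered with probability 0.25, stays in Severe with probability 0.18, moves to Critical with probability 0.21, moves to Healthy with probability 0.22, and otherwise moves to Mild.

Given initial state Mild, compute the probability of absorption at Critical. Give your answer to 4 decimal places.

Let h(s) be the probability of absorption at Critical starting from transient state s. Then h(Critical) = 1 and h(Recovered) = 0. By first-step analysis:
h(Healthy) = 0.18·h(Healthy) + 0.22·h(Mild) + 0.18·0 + 0.21·1 + 0.21·h(Severe)
h(Mild) = 0.15·h(Healthy) + 0.22·h(Mild) + 0.21·0 + 0.23·1 + 0.19·h(Severe)
h(Severe) = 0.22·h(Healthy) + 0.14·h(Mild) + 0.25·0 + 0.21·1 + 0.18·h(Severe)
Solving: h(Healthy) = 0.5169, h(Mild) = 0.5117, h(Severe) = 0.4821.
Starting from Mild, the probability is 0.5117.

0.5117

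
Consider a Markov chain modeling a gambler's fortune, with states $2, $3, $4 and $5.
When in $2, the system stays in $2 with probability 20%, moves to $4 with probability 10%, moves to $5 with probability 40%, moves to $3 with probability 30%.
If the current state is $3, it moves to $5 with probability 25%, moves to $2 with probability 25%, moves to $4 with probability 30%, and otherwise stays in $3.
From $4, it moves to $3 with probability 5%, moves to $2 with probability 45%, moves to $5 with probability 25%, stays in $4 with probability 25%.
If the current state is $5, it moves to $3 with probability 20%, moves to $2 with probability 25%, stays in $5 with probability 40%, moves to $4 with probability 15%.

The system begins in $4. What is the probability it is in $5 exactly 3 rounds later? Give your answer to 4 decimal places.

0.3449

Propagate the distribution vector 3 rounds from $4.
After 0 rounds: (0.0000, 0.0000, 1.0000, 0.0000)
After 1 round: (0.4500, 0.0500, 0.2500, 0.2500)
After 2 rounds: (0.2775, 0.2075, 0.1600, 0.3550)
After 3 rounds: (0.2681, 0.2038, 0.1833, 0.3449)
P(in $5 after 3 rounds) = 0.3449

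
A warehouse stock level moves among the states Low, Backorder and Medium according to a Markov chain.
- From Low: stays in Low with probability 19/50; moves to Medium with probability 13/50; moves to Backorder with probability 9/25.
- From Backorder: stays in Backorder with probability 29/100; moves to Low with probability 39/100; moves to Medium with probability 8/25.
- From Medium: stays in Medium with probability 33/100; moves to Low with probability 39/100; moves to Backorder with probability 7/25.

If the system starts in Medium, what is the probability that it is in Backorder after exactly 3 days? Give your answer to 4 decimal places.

0.3140

Propagate the distribution vector 3 days from Medium.
After 0 days: (0.0000, 0.0000, 1.0000)
After 1 day: (0.3900, 0.2800, 0.3300)
After 2 days: (0.3861, 0.3140, 0.2999)
After 3 days: (0.3861, 0.3140, 0.2998)
P(in Backorder after 3 days) = 0.3140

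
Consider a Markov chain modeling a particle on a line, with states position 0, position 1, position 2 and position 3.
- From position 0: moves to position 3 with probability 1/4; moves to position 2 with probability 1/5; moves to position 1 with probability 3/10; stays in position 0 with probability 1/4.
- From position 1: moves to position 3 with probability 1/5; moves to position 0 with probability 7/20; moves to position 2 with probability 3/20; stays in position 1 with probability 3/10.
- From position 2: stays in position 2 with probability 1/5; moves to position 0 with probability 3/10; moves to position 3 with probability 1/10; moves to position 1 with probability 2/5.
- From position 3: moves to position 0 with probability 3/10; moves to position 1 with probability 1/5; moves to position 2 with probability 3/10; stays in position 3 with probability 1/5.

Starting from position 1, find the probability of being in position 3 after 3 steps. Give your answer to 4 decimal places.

0.1944

Propagate the distribution vector 3 steps from position 1.
After 0 steps: (0.0000, 1.0000, 0.0000, 0.0000)
After 1 step: (0.3500, 0.3000, 0.1500, 0.2000)
After 2 steps: (0.2975, 0.2950, 0.2050, 0.2025)
After 3 steps: (0.2999, 0.3003, 0.2055, 0.1944)
P(in position 3 after 3 steps) = 0.1944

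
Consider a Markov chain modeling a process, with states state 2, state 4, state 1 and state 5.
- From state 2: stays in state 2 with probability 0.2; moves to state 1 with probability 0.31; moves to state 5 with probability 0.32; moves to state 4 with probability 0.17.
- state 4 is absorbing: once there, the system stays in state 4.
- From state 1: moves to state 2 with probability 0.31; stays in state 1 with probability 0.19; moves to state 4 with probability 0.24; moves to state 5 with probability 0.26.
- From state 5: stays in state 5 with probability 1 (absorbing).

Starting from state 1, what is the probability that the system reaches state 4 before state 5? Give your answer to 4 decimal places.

0.4434

Let h(s) be the probability of absorption at state 4 starting from transient state s. Then h(state 4) = 1 and h(state 5) = 0. By first-step analysis:
h(state 2) = 0.2·h(state 2) + 0.17·1 + 0.31·h(state 1) + 0.32·0
h(state 1) = 0.31·h(state 2) + 0.24·1 + 0.19·h(state 1) + 0.26·0
Solving: h(state 2) = 0.3843, h(state 1) = 0.4434.
Starting from state 1, the probability is 0.4434.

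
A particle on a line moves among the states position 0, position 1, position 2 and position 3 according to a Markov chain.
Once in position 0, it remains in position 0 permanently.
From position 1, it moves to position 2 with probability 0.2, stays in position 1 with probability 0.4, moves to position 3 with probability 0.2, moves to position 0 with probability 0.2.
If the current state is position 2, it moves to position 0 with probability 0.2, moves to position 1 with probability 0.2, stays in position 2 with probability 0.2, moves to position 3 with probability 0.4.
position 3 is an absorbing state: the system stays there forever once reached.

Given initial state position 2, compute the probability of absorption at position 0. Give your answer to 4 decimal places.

Let h(s) be the probability of absorption at position 0 starting from transient state s. Then h(position 0) = 1 and h(position 3) = 0. By first-step analysis:
h(position 1) = 0.2·1 + 0.4·h(position 1) + 0.2·h(position 2) + 0.2·0
h(position 2) = 0.2·1 + 0.2·h(position 1) + 0.2·h(position 2) + 0.4·0
Solving: h(position 1) = 0.4545, h(position 2) = 0.3636.
Starting from position 2, the probability is 0.3636.

0.3636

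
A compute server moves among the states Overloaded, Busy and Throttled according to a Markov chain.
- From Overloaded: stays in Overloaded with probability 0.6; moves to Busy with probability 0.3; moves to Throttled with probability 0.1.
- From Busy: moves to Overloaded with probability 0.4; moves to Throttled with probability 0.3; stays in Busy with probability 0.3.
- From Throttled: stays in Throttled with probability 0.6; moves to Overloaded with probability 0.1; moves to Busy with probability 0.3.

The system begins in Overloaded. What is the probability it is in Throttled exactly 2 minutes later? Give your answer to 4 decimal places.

0.2100

Sum over the intermediate state after 1 minute:
P = P(Overloaded→Overloaded)·P(Overloaded→Throttled) + P(Overloaded→Busy)·P(Busy→Throttled) + P(Overloaded→Throttled)·P(Throttled→Throttled)
  = 0.6×0.1 + 0.3×0.3 + 0.1×0.6
  = 0.0600 + 0.0900 + 0.0600 = 0.2100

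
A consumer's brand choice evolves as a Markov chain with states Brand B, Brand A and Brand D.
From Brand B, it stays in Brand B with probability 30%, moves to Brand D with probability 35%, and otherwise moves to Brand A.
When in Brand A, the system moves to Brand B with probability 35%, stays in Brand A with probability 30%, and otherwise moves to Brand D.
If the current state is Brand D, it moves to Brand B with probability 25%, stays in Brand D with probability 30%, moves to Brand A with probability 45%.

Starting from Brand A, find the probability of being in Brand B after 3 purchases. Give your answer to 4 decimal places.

Propagate the distribution vector 3 purchases from Brand A.
After 0 purchases: (0.0000, 1.0000, 0.0000)
After 1 purchase: (0.3500, 0.3000, 0.3500)
After 2 purchases: (0.2975, 0.3700, 0.3325)
After 3 purchases: (0.3019, 0.3648, 0.3334)
P(in Brand B after 3 purchases) = 0.3019

0.3019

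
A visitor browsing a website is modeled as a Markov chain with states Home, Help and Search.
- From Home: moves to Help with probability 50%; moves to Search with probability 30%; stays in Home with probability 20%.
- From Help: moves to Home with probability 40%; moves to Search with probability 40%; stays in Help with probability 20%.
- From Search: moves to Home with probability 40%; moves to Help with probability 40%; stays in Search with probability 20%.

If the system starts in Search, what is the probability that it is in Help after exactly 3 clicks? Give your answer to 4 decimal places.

0.3600

Propagate the distribution vector 3 clicks from Search.
After 0 clicks: (0.0000, 0.0000, 1.0000)
After 1 click: (0.4000, 0.4000, 0.2000)
After 2 clicks: (0.3200, 0.3600, 0.3200)
After 3 clicks: (0.3360, 0.3600, 0.3040)
P(in Help after 3 clicks) = 0.3600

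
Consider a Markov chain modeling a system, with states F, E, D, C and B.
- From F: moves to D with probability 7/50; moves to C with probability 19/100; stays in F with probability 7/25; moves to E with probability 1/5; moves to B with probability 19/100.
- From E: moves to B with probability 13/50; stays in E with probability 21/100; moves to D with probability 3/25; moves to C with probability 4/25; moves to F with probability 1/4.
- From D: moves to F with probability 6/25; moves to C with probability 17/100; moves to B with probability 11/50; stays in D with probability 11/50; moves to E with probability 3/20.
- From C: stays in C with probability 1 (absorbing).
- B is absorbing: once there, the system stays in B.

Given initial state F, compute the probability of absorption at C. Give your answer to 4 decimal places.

Let h(s) be the probability of absorption at C starting from transient state s. Then h(C) = 1 and h(B) = 0. By first-step analysis:
h(F) = 0.28·h(F) + 0.2·h(E) + 0.14·h(D) + 0.19·1 + 0.19·0
h(E) = 0.25·h(F) + 0.21·h(E) + 0.12·h(D) + 0.16·1 + 0.26·0
h(D) = 0.24·h(F) + 0.15·h(E) + 0.22·h(D) + 0.17·1 + 0.22·0
Solving: h(F) = 0.4655, h(E) = 0.4169, h(D) = 0.4414.
Starting from F, the probability is 0.4655.

0.4655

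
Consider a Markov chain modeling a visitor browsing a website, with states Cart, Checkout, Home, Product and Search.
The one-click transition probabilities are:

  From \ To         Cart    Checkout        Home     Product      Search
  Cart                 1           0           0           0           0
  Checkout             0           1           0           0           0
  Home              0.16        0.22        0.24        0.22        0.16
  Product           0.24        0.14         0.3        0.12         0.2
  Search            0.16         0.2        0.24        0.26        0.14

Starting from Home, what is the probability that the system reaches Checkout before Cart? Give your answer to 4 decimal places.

Let h(s) be the probability of absorption at Checkout starting from transient state s. Then h(Checkout) = 1 and h(Cart) = 0. By first-step analysis:
h(Home) = 0.16·0 + 0.22·1 + 0.24·h(Home) + 0.22·h(Product) + 0.16·h(Search)
h(Product) = 0.24·0 + 0.14·1 + 0.3·h(Home) + 0.12·h(Product) + 0.2·h(Search)
h(Search) = 0.16·0 + 0.2·1 + 0.24·h(Home) + 0.26·h(Product) + 0.14·h(Search)
Solving: h(Home) = 0.5315, h(Product) = 0.4583, h(Search) = 0.5195.
Starting from Home, the probability is 0.5315.

0.5315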